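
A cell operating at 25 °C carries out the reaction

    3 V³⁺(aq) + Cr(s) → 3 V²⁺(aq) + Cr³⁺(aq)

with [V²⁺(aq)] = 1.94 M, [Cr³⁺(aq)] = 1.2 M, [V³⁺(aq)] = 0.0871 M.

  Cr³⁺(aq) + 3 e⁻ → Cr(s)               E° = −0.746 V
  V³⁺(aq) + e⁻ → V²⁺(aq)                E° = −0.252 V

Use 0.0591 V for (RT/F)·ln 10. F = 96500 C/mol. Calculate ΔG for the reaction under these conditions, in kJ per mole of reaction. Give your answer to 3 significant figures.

−120 kJ/mol

E°cell = −0.252 − (−0.746) = +0.494 V; the balanced reaction transfers n = 3 electrons.
Here Q = ([V²⁺(aq)]^3·[Cr³⁺(aq)]) / [V³⁺(aq)]^3 = 1.33×10^4 (log Q = 4.123), giving E = +0.494 − (0.0591/3)·(4.123) = +0.4128 V.
Finally ΔG = −nFE = −(3)(96500 C/mol)(+0.4128 V) = −120 kJ/mol.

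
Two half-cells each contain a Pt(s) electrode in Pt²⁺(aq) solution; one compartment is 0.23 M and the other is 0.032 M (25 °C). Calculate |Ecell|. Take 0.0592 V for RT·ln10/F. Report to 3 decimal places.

For a concentration cell E°cell = 0, since both electrodes use the same couple.
The compartment with the higher Pt²⁺(aq) concentration (0.23 M) acts as the cathode; ions are reduced there and produced at the dilute (0.032 M) anode.
With n = 2, Ecell = −(0.0592/2)·log([dilute]/[conc]) = −(0.0592/2)·log(0.032/0.23) = +0.025 V.

0.025 V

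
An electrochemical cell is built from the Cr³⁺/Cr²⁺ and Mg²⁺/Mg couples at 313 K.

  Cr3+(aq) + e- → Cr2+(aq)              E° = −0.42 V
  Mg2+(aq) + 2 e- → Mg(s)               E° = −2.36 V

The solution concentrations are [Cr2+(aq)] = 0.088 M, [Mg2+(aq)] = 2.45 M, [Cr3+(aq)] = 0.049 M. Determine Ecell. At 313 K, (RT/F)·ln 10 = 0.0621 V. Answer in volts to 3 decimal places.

+1.912 V

Since E°(Cr³⁺/Cr²⁺) > E°(Mg²⁺/Mg), Cr³⁺/Cr²⁺ serves as the cathode.
E°cell = −0.42 − (−2.36) = +1.94 V, with n = 2 electrons transferred.
For the overall reaction 2 Cr3+(aq) + Mg(s) → 2 Cr2+(aq) + Mg2+(aq), Q = ([Cr2+(aq)]^2·[Mg2+(aq)]) / [Cr3+(aq)]^2 = 7.9, giving log Q = 0.898.
Applying E = E° − (RT ln10/nF)·log Q gives +1.94 − (0.0621/2)(0.898) = +1.912 V.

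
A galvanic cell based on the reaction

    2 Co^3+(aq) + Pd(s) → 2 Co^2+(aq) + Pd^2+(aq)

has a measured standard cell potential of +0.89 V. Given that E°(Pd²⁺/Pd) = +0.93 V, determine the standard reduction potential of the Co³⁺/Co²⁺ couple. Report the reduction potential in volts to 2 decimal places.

+1.82 V

In the reaction as written the Co³⁺/Co²⁺ couple is reduced (cathode) and Pd²⁺/Pd is oxidized (anode), so E°cell = E°(Co³⁺/Co²⁺) − E°(Pd²⁺/Pd).
E°(Co³⁺/Co²⁺) = E°cell + E°(anode) = +0.89 + (+0.93) = +1.82 V.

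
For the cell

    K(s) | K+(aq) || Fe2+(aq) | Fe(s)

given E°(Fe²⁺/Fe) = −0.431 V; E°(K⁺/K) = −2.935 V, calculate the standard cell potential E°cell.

+2.504 V

By convention the left-hand electrode in cell notation is the anode (oxidation) and the right-hand electrode is the cathode (reduction).
E°cell = E°(right) − E°(left) = −0.431 − (−2.935) = +2.504 V.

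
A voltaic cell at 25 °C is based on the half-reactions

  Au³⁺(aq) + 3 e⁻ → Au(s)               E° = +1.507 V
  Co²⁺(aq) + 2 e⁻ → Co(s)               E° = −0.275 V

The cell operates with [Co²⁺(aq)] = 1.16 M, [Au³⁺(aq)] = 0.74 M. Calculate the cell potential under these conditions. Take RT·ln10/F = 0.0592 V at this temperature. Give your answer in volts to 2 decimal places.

The Au³⁺/Au couple has the more positive E°, so it is the cathode; Co²⁺/Co is the anode.
E°cell = E°cat − E°an = +1.507 − (−0.275) = +1.782 V; n = 6.
Balancing gives 2 Au³⁺(aq) + 3 Co(s) → 2 Au(s) + 3 Co²⁺(aq); hence Q = [Co²⁺(aq)]^3 / [Au³⁺(aq)]^2 = 2.85 (log Q = 0.455).
Applying E = E° − (RT ln10/nF)·log Q gives +1.782 − (0.0592/6)(0.455) = +1.78 V.

+1.78 V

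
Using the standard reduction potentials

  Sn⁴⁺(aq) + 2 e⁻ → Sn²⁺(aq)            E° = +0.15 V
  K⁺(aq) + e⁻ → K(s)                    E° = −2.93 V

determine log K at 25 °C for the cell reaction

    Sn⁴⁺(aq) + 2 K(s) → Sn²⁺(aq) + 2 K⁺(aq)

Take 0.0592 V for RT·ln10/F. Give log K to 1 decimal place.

The Sn⁴⁺/Sn²⁺ couple is reduced (cathode); E°cell = +0.15 − (−2.93) = +3.08 V with n = 2.
At equilibrium E = 0, so log K = nE°cell / 0.0592 = (2)(+3.08) / 0.0592 = 104.1.

log K = 104.1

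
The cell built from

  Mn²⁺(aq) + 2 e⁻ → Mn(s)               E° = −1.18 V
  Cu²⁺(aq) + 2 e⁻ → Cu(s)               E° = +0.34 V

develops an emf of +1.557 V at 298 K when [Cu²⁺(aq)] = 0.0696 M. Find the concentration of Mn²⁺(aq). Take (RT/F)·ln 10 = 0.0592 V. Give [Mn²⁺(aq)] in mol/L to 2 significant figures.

0.0039 M

With Cu²⁺/Cu at the cathode and Mn²⁺/Mn at the anode, E°cell = +0.34 − (−1.18) = +1.52 V (n = 2).
Rearranging E = E° − (0.0592/n)·log Q gives log Q = 2(+1.52 − (+1.557))/0.0592 = −1.250.
The balanced reaction is Cu²⁺(aq) + Mn(s) → Cu(s) + Mn²⁺(aq), so Q = [Mn²⁺(aq)] / [Cu²⁺(aq)].
Substituting the known concentrations and solving, log [Mn²⁺(aq)] = −2.407 and [Mn²⁺(aq)] = 0.0039 M.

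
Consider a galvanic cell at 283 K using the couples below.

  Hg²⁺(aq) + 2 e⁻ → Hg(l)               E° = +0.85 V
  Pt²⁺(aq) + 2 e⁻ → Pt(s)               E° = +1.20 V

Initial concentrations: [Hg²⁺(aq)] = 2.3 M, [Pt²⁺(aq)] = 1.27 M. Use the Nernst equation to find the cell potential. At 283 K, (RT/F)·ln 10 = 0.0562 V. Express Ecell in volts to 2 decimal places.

Pt²⁺/Pt is reduced (cathode, E° = +1.20 V) and Hg²⁺/Hg is oxidized (anode).
E°cell = +1.20 − (+0.85) = +0.35 V, with n = 2 electrons transferred.
Balancing gives Pt²⁺(aq) + Hg(l) → Pt(s) + Hg²⁺(aq); hence Q = [Hg²⁺(aq)] / [Pt²⁺(aq)] = 1.81 (log Q = 0.258).
E = E° − (0.0562/n)·log Q = +0.35 − (0.0562/2)(0.258) = +0.34 V.

+0.34 V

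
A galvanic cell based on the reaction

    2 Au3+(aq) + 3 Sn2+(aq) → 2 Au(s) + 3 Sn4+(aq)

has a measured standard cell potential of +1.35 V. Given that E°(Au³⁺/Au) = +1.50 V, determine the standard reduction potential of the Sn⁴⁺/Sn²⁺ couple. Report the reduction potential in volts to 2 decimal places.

In the reaction as written the Au³⁺/Au couple is reduced (cathode) and Sn⁴⁺/Sn²⁺ is oxidized (anode), so E°cell = E°(Au³⁺/Au) − E°(Sn⁴⁺/Sn²⁺).
E°(Sn⁴⁺/Sn²⁺) = E°(cathode) − E°cell = +1.50 − (+1.35) = +0.15 V.

+0.15 V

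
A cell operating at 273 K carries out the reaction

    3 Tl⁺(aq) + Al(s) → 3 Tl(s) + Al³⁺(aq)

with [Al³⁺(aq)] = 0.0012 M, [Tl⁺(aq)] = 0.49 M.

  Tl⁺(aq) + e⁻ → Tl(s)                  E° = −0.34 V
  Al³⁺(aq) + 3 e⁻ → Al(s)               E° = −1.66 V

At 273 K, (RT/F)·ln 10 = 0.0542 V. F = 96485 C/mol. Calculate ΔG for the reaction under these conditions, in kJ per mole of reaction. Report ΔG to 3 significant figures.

−393 kJ/mol

E°cell = −0.34 − (−1.66) = +1.32 V; the balanced reaction transfers n = 3 electrons.
The reaction quotient is [Al³⁺(aq)] / [Tl⁺(aq)]^3 = 0.0102; by Nernst, E = +1.32 − (0.0542/3)(−1.991) = +1.3560 V.
ΔG = −nFE = −(3)(96485)(+1.3560) J/mol = −393 kJ/mol.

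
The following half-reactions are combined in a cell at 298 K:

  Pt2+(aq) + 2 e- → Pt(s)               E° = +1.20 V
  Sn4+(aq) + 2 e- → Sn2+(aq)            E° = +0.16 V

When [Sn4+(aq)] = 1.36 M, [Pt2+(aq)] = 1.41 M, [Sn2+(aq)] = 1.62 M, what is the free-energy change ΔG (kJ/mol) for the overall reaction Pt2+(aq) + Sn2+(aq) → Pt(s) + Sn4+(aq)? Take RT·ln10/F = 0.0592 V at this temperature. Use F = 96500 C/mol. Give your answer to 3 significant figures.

−202 kJ/mol

The standard cell potential is +1.20 − (+0.16) = +1.04 V, with n = 2 electrons in the balanced equation.
Q = [Sn4+(aq)] / ([Pt2+(aq)]·[Sn2+(aq)]) = 0.595, so log Q = −0.225 and E = +1.04 − (0.0592/2)(−0.225) = +1.0467 V.
ΔG = −nFE = −(2)(96500)(+1.0467) J/mol = −202 kJ/mol.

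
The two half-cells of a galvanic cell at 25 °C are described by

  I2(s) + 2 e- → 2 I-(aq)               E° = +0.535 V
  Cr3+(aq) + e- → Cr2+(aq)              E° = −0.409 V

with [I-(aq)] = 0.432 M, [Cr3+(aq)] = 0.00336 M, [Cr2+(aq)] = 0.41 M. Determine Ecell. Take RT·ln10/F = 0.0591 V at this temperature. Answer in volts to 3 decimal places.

Since E°(I₂/I⁻) > E°(Cr³⁺/Cr²⁺), I₂/I⁻ serves as the cathode.
The standard potential is +0.535 − (−0.409) = +0.944 V and the balanced reaction transfers n = 2 electrons.
For the overall reaction I2(s) + 2 Cr2+(aq) → 2 I-(aq) + 2 Cr3+(aq), Q = ([I-(aq)]^2·[Cr3+(aq)]^2) / [Cr2+(aq)]^2 = 1.25×10^−5, giving log Q = −4.902.
By the Nernst equation, E = +0.944 − (0.0591/2)·(−4.902) = +1.089 V.

+1.089 V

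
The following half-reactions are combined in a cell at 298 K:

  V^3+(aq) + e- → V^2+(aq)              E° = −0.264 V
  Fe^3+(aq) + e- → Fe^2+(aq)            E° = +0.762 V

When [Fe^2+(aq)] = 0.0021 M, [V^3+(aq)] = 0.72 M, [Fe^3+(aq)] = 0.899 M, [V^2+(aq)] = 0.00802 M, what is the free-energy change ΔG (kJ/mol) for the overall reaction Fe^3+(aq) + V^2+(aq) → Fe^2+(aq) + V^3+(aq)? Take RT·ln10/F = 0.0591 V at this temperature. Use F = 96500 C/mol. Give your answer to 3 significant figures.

−103 kJ/mol

With Fe³⁺/Fe²⁺ reduced at the cathode, E°cell = +0.762 − (−0.264) = +1.026 V and n = 1.
Here Q = ([Fe^2+(aq)]·[V^3+(aq)]) / ([Fe^3+(aq)]·[V^2+(aq)]) = 0.21 (log Q = −0.678), giving E = +1.026 − (0.0591/1)·(−0.678) = +1.0661 V.
Finally ΔG = −nFE = −(1)(96500 C/mol)(+1.0661 V) = −103 kJ/mol.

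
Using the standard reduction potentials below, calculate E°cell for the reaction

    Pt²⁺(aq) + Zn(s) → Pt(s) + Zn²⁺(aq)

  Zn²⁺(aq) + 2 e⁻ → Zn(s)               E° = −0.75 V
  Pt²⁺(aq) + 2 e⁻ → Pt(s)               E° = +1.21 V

+1.96 V

Pt²⁺(aq) gains electrons, so the Pt²⁺/Pt couple is the cathode; the Zn²⁺/Zn couple is the anode.
E°cell = E°(cathode) − E°(anode) = +1.21 − (−0.75) = +1.96 V.
The positive value indicates the reaction is spontaneous as written.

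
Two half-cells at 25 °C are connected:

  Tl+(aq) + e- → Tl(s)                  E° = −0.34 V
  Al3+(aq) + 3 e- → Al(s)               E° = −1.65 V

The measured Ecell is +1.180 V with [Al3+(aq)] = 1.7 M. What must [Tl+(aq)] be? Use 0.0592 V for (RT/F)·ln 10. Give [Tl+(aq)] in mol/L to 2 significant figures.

0.0076 M

The Tl⁺/Tl couple has the larger reduction potential, so it is the cathode: E°cell = −0.34 − (−1.65) = +1.31 V and n = 3.
Since E = E° − (0.0592/n)·log Q, log Q = n(E° − E)/0.0592 = 6.588.
The balanced reaction is 3 Tl+(aq) + Al(s) → 3 Tl(s) + Al3+(aq), so Q = [Al3+(aq)] / [Tl+(aq)]^3.
Solving for the unknown gives log [Tl+(aq)] = −2.119, so [Tl+(aq)] ≈ 0.0076 M.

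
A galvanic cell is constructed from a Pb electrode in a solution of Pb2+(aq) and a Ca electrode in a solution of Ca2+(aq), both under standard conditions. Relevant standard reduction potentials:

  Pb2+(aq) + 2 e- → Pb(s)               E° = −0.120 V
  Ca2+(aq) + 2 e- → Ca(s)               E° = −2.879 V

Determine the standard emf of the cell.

The Pb²⁺/Pb couple has the higher E°, so Pb ion is reduced (cathode) and Ca is oxidized (anode).
E°cell = E°(cathode) − E°(anode) = −0.120 − (−2.879) = +2.759 V.

+2.759 V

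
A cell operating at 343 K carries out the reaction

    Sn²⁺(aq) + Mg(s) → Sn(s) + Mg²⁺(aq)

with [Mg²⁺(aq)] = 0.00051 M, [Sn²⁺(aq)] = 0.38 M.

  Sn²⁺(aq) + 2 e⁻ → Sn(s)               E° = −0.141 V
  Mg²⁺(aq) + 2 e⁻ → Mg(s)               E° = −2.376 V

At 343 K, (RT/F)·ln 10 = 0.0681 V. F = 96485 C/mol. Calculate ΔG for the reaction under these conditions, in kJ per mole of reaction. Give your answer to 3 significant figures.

−450 kJ/mol

With Sn²⁺/Sn reduced at the cathode, E°cell = −0.141 − (−2.376) = +2.235 V and n = 2.
Q = [Mg²⁺(aq)] / [Sn²⁺(aq)] = 0.00134, so log Q = −2.872 and E = +2.235 − (0.0681/2)(−2.872) = +2.3328 V.
ΔG = −nFE = −(2)(96485)(+2.3328) J/mol = −450 kJ/mol.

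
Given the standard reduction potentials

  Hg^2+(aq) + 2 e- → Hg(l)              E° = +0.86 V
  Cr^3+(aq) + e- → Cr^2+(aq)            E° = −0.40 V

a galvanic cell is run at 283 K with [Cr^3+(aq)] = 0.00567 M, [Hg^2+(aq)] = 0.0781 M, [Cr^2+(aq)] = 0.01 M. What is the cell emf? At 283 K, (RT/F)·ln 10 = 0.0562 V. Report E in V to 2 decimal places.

+1.24 V

Since E°(Hg²⁺/Hg) > E°(Cr³⁺/Cr²⁺), Hg²⁺/Hg serves as the cathode.
The standard potential is +0.86 − (−0.40) = +1.26 V and the balanced reaction transfers n = 2 electrons.
For the overall reaction Hg^2+(aq) + 2 Cr^2+(aq) → Hg(l) + 2 Cr^3+(aq), Q = [Cr^3+(aq)]^2 / ([Hg^2+(aq)]·[Cr^2+(aq)]^2) = 4.12, giving log Q = 0.615.
By the Nernst equation, E = +1.26 − (0.0562/2)·(0.615) = +1.24 V.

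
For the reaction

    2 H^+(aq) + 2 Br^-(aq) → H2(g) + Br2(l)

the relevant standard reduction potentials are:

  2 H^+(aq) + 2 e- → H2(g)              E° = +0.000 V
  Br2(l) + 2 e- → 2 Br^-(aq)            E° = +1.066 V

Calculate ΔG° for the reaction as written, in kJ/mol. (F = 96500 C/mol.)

+206 kJ/mol

In the reaction as written H^+(aq) is reduced, so the 2H⁺/H₂ couple is the cathode and Br₂/Br⁻ is the anode.
E°cell = +0.000 − (+1.066) = −1.066 V; balancing electrons gives n = 2.
ΔG° = −nFE°cell = −(2)(96500)(−1.066) J/mol = +206 kJ/mol.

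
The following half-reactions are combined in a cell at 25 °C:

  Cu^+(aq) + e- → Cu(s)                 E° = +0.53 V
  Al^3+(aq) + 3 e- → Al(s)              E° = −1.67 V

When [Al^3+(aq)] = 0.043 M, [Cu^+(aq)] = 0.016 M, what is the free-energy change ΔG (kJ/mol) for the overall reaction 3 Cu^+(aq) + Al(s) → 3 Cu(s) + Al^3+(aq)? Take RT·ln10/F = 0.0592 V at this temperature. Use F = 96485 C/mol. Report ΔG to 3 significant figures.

The standard cell potential is +0.53 − (−1.67) = +2.20 V, with n = 3 electrons in the balanced equation.
Here Q = [Al^3+(aq)] / [Cu^+(aq)]^3 = 1.05×10^4 (log Q = 4.021), giving E = +2.20 − (0.0592/3)·(4.021) = +2.1207 V.
Finally ΔG = −nFE = −(3)(96485 C/mol)(+2.1207 V) = −614 kJ/mol.

−614 kJ/mol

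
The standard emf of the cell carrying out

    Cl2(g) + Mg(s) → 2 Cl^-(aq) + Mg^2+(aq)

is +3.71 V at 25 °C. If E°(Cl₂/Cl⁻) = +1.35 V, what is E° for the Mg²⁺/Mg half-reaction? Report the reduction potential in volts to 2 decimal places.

−2.36 V

In the reaction as written the Cl₂/Cl⁻ couple is reduced (cathode) and Mg²⁺/Mg is oxidized (anode), so E°cell = E°(Cl₂/Cl⁻) − E°(Mg²⁺/Mg).
E°(Mg²⁺/Mg) = E°(cathode) − E°cell = +1.35 − (+3.71) = −2.36 V.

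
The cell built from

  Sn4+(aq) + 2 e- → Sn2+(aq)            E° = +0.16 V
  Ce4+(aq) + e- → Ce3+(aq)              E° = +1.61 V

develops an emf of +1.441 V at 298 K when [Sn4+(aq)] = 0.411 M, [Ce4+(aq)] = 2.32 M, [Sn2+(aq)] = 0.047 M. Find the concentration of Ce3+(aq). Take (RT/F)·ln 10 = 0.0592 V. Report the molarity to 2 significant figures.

1.1 M

With Ce⁴⁺/Ce³⁺ at the cathode and Sn⁴⁺/Sn²⁺ at the anode, E°cell = +1.61 − (+0.16) = +1.45 V (n = 2).
From the Nernst equation, log Q = n(E° − E)/0.0592 = 2·(+1.45 − (+1.441))/0.0592 = 0.304.
Balancing electrons gives 2 Ce4+(aq) + Sn2+(aq) → 2 Ce3+(aq) + Sn4+(aq); thus Q = ([Ce3+(aq)]^2·[Sn4+(aq)]) / ([Ce4+(aq)]^2·[Sn2+(aq)]).
Solving for the unknown gives log [Ce3+(aq)] = 0.047, so [Ce3+(aq)] ≈ 1.1 M.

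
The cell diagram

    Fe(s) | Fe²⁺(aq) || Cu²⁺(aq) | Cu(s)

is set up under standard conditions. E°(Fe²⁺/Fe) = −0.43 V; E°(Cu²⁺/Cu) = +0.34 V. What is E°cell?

+0.77 V

By convention the left-hand electrode in cell notation is the anode (oxidation) and the right-hand electrode is the cathode (reduction).
E°cell = E°(right) − E°(left) = +0.34 − (−0.43) = +0.77 V.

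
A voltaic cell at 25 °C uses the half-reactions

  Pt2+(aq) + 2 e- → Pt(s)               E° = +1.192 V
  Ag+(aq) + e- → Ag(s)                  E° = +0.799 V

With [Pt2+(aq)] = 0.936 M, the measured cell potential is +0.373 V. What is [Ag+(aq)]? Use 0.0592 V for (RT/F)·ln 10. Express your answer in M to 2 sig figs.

The Pt²⁺/Pt couple has the larger reduction potential, so it is the cathode: E°cell = +1.192 − (+0.799) = +0.393 V and n = 2.
From the Nernst equation, log Q = n(E° − E)/0.0592 = 2·(+0.393 − (+0.373))/0.0592 = 0.676.
The balanced reaction is Pt2+(aq) + 2 Ag(s) → Pt(s) + 2 Ag+(aq), so Q = [Ag+(aq)]^2 / [Pt2+(aq)].
Substituting the known concentrations and solving, log [Ag+(aq)] = 0.324 and [Ag+(aq)] = 2.1 M.

2.1 M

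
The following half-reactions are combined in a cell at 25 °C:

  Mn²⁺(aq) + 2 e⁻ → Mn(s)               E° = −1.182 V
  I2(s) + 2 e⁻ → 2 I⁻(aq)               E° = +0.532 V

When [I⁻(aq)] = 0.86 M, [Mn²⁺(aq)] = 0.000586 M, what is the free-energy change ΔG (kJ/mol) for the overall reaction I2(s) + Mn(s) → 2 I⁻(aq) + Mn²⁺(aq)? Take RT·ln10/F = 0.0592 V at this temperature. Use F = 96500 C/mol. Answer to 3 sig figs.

E°cell = +0.532 − (−1.182) = +1.714 V; the balanced reaction transfers n = 2 electrons.
Q = [I⁻(aq)]^2·[Mn²⁺(aq)] = 0.000433, so log Q = −3.363 and E = +1.714 − (0.0592/2)(−3.363) = +1.8135 V.
ΔG = −nFE = −(2)(96500)(+1.8135) J/mol = −350 kJ/mol.

−350 kJ/mol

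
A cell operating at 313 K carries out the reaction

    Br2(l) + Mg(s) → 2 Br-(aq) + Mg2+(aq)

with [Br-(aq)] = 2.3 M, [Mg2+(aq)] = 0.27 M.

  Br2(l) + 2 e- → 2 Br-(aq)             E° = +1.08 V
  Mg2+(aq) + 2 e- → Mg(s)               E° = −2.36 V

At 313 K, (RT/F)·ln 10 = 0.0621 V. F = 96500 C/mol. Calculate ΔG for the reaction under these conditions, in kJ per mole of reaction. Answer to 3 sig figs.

With Br₂/Br⁻ reduced at the cathode, E°cell = +1.08 − (−2.36) = +3.44 V and n = 2.
The reaction quotient is [Br-(aq)]^2·[Mg2+(aq)] = 1.43; by Nernst, E = +3.44 − (0.0621/2)(0.155) = +3.4352 V.
ΔG = −nFE = −(2)(96500)(+3.4352) J/mol = −663 kJ/mol.

−663 kJ/mol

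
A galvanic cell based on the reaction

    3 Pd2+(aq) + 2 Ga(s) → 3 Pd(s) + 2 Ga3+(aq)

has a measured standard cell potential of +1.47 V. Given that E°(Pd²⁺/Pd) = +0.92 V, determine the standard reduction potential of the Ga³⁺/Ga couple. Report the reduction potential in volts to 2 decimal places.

−0.55 V

In the reaction as written the Pd²⁺/Pd couple is reduced (cathode) and Ga³⁺/Ga is oxidized (anode), so E°cell = E°(Pd²⁺/Pd) − E°(Ga³⁺/Ga).
E°(Ga³⁺/Ga) = E°(cathode) − E°cell = +0.92 − (+1.47) = −0.55 V.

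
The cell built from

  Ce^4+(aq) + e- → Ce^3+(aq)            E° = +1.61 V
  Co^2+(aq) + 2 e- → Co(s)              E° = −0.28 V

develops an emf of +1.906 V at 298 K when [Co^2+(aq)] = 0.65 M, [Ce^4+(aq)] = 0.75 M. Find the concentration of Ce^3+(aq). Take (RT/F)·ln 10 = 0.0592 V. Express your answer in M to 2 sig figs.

The Ce⁴⁺/Ce³⁺ couple has the larger reduction potential, so it is the cathode: E°cell = +1.61 − (−0.28) = +1.89 V and n = 2.
Since E = E° − (0.0592/n)·log Q, log Q = n(E° − E)/0.0592 = −0.541.
For 2 Ce^4+(aq) + Co(s) → 2 Ce^3+(aq) + Co^2+(aq), the reaction quotient is Q = ([Ce^3+(aq)]^2·[Co^2+(aq)]) / [Ce^4+(aq)]^2.
Substituting the known concentrations and solving, log [Ce^3+(aq)] = −0.302 and [Ce^3+(aq)] = 0.50 M.

0.50 M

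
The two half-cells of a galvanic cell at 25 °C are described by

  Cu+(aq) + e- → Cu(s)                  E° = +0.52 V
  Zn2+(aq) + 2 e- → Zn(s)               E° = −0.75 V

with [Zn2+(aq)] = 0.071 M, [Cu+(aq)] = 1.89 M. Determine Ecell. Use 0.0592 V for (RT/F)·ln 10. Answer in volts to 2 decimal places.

The Cu⁺/Cu couple has the more positive E°, so it is the cathode; Zn²⁺/Zn is the anode.
E°cell = E°cat − E°an = +0.52 − (−0.75) = +1.27 V; n = 2.
Balancing gives 2 Cu+(aq) + Zn(s) → 2 Cu(s) + Zn2+(aq); hence Q = [Zn2+(aq)] / [Cu+(aq)]^2 = 0.0199 (log Q = −1.702).
E = E° − (0.0592/n)·log Q = +1.27 − (0.0592/2)(−1.702) = +1.32 V.

+1.32 V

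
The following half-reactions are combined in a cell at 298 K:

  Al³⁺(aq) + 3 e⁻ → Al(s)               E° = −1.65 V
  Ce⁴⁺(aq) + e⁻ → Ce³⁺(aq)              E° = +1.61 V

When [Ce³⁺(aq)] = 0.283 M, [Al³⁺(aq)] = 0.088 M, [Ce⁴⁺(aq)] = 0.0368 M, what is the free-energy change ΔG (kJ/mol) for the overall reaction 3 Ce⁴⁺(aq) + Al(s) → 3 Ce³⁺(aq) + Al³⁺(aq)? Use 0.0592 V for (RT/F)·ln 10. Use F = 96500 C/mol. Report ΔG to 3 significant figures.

With Ce⁴⁺/Ce³⁺ reduced at the cathode, E°cell = +1.61 − (−1.65) = +3.26 V and n = 3.
Here Q = ([Ce³⁺(aq)]^3·[Al³⁺(aq)]) / [Ce⁴⁺(aq)]^3 = 40 (log Q = 1.602), giving E = +3.26 − (0.0592/3)·(1.602) = +3.2284 V.
Then ΔG = −nFE = −3 × 96500 × +3.2284 J/mol = −935 kJ/mol.

−935 kJ/mol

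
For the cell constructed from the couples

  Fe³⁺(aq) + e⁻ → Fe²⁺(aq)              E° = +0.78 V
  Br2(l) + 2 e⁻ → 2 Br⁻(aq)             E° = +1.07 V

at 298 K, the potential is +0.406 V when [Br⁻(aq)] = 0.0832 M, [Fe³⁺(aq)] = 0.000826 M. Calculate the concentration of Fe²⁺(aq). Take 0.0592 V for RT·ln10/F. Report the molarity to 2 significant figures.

Br₂/Br⁻ is the cathode (higher E°); E°cell = +1.07 − (+0.78) = +0.29 V with n = 2.
Rearranging E = E° − (0.0592/n)·log Q gives log Q = 2(+0.29 − (+0.406))/0.0592 = −3.919.
For Br2(l) + 2 Fe²⁺(aq) → 2 Br⁻(aq) + 2 Fe³⁺(aq), the reaction quotient is Q = ([Br⁻(aq)]^2·[Fe³⁺(aq)]^2) / [Fe²⁺(aq)]^2.
Solving for the unknown gives log [Fe²⁺(aq)] = −2.203, so [Fe²⁺(aq)] ≈ 0.0063 M.

0.0063 M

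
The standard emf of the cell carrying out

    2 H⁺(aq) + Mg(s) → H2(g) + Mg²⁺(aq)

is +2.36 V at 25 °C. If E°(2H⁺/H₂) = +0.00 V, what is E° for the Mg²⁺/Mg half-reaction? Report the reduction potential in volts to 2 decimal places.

−2.36 V

In the reaction as written the 2H⁺/H₂ couple is reduced (cathode) and Mg²⁺/Mg is oxidized (anode), so E°cell = E°(2H⁺/H₂) − E°(Mg²⁺/Mg).
E°(Mg²⁺/Mg) = E°(cathode) − E°cell = +0.00 − (+2.36) = −2.36 V.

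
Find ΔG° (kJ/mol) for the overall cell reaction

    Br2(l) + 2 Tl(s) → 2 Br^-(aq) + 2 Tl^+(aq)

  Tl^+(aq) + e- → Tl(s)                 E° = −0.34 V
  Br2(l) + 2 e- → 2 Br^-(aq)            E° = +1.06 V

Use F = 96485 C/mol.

In the reaction as written Br2(l) is reduced, so the Br₂/Br⁻ couple is the cathode and Tl⁺/Tl is the anode.
E°cell = +1.06 − (−0.34) = +1.40 V; balancing electrons gives n = 2.
ΔG° = −nFE°cell = −(2)(96485)(+1.40) J/mol = −270 kJ/mol.

−270 kJ/mol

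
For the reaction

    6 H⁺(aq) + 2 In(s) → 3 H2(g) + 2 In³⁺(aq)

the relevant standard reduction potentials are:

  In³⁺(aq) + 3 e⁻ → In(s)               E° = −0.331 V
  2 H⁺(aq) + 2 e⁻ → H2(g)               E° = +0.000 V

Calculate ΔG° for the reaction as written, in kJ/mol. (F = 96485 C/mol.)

In the reaction as written H⁺(aq) is reduced, so the 2H⁺/H₂ couple is the cathode and In³⁺/In is the anode.
E°cell = +0.000 − (−0.331) = +0.331 V; balancing electrons gives n = 6.
ΔG° = −nFE°cell = −(6)(96485)(+0.331) J/mol = −192 kJ/mol.

−192 kJ/mol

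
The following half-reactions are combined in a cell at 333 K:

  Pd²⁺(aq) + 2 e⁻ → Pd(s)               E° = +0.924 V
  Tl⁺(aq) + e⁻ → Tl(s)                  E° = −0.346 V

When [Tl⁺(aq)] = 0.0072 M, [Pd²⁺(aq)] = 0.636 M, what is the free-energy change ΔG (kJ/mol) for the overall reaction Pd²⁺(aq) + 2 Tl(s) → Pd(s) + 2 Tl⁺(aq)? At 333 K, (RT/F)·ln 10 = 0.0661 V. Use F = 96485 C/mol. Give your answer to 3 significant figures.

With Pd²⁺/Pd reduced at the cathode, E°cell = +0.924 − (−0.346) = +1.270 V and n = 2.
The reaction quotient is [Tl⁺(aq)]^2 / [Pd²⁺(aq)] = 8.15×10^−5; by Nernst, E = +1.270 − (0.0661/2)(−4.089) = +1.4051 V.
ΔG = −nFE = −(2)(96485)(+1.4051) J/mol = −271 kJ/mol.

−271 kJ/mol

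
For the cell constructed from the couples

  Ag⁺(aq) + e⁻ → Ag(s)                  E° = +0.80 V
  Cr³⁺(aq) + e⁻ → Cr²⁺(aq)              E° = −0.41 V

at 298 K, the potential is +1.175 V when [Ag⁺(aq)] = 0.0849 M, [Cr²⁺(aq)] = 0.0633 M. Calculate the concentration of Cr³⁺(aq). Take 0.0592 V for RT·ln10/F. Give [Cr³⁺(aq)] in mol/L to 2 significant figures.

With Ag⁺/Ag at the cathode and Cr³⁺/Cr²⁺ at the anode, E°cell = +0.80 − (−0.41) = +1.21 V (n = 1).
From the Nernst equation, log Q = n(E° − E)/0.0592 = 1·(+1.21 − (+1.175))/0.0592 = 0.591.
Balancing electrons gives Ag⁺(aq) + Cr²⁺(aq) → Ag(s) + Cr³⁺(aq); thus Q = [Cr³⁺(aq)] / ([Ag⁺(aq)]·[Cr²⁺(aq)]).
Isolating [Cr³⁺(aq)] in Q = 10^{0.591} yields log [Cr³⁺(aq)] = −1.679, i.e. 0.021 M.

0.021 M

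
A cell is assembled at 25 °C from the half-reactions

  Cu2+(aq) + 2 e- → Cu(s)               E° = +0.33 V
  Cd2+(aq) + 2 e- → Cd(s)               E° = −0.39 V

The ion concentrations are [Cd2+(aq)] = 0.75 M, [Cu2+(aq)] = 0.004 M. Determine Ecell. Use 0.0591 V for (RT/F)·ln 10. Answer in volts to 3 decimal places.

Cu²⁺/Cu is reduced (cathode, E° = +0.33 V) and Cd²⁺/Cd is oxidized (anode).
The standard potential is +0.33 − (−0.39) = +0.72 V and the balanced reaction transfers n = 2 electrons.
For the overall reaction Cu2+(aq) + Cd(s) → Cu(s) + Cd2+(aq), Q = [Cd2+(aq)] / [Cu2+(aq)] = 188, giving log Q = 2.273.
E = E° − (0.0591/n)·log Q = +0.72 − (0.0591/2)(2.273) = +0.653 V.

+0.653 V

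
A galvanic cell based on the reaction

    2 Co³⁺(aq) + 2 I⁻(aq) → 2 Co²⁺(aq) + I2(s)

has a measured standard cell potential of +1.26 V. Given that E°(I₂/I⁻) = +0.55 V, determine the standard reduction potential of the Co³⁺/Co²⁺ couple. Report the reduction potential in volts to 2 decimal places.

In the reaction as written the Co³⁺/Co²⁺ couple is reduced (cathode) and I₂/I⁻ is oxidized (anode), so E°cell = E°(Co³⁺/Co²⁺) − E°(I₂/I⁻).
E°(Co³⁺/Co²⁺) = E°cell + E°(anode) = +1.26 + (+0.55) = +1.81 V.

+1.81 V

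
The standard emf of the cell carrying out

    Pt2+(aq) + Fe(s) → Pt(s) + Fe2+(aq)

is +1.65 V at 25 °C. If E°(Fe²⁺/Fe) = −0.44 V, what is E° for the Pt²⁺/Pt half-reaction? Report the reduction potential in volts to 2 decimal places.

+1.21 V

In the reaction as written the Pt²⁺/Pt couple is reduced (cathode) and Fe²⁺/Fe is oxidized (anode), so E°cell = E°(Pt²⁺/Pt) − E°(Fe²⁺/Fe).
E°(Pt²⁺/Pt) = E°cell + E°(anode) = +1.65 + (−0.44) = +1.21 V.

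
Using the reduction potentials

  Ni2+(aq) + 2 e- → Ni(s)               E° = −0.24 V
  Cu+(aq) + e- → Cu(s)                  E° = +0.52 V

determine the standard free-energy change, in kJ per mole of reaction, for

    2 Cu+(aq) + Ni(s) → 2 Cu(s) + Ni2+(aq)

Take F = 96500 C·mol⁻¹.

−147 kJ/mol

In the reaction as written Cu+(aq) is reduced, so the Cu⁺/Cu couple is the cathode and Ni²⁺/Ni is the anode.
E°cell = +0.52 − (−0.24) = +0.76 V; balancing electrons gives n = 2.
ΔG° = −nFE°cell = −(2)(96500)(+0.76) J/mol = −147 kJ/mol.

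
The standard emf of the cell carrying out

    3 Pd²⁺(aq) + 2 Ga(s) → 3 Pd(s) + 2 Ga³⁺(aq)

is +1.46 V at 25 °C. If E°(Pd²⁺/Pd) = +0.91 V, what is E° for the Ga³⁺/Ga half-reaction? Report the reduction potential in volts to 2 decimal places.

In the reaction as written the Pd²⁺/Pd couple is reduced (cathode) and Ga³⁺/Ga is oxidized (anode), so E°cell = E°(Pd²⁺/Pd) − E°(Ga³⁺/Ga).
E°(Ga³⁺/Ga) = E°(cathode) − E°cell = +0.91 − (+1.46) = −0.55 V.

−0.55 V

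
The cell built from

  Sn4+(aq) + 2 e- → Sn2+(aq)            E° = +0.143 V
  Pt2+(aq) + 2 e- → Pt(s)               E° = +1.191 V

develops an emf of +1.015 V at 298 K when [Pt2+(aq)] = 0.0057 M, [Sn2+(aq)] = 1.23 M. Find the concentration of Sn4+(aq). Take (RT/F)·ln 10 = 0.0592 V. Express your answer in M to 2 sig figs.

0.091 M

With Pt²⁺/Pt at the cathode and Sn⁴⁺/Sn²⁺ at the anode, E°cell = +1.191 − (+0.143) = +1.048 V (n = 2).
Rearranging E = E° − (0.0592/n)·log Q gives log Q = 2(+1.048 − (+1.015))/0.0592 = 1.115.
The balanced reaction is Pt2+(aq) + Sn2+(aq) → Pt(s) + Sn4+(aq), so Q = [Sn4+(aq)] / ([Pt2+(aq)]·[Sn2+(aq)]).
Substituting the known concentrations and solving, log [Sn4+(aq)] = −1.039 and [Sn4+(aq)] = 0.091 M.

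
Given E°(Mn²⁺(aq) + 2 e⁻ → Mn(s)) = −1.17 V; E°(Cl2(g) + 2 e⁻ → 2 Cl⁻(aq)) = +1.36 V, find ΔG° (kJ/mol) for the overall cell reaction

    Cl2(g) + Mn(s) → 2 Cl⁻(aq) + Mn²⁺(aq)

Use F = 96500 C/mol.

In the reaction as written Cl2(g) is reduced, so the Cl₂/Cl⁻ couple is the cathode and Mn²⁺/Mn is the anode.
E°cell = +1.36 − (−1.17) = +2.53 V; balancing electrons gives n = 2.
ΔG° = −nFE°cell = −(2)(96500)(+2.53) J/mol = −488 kJ/mol.

−488 kJ/mol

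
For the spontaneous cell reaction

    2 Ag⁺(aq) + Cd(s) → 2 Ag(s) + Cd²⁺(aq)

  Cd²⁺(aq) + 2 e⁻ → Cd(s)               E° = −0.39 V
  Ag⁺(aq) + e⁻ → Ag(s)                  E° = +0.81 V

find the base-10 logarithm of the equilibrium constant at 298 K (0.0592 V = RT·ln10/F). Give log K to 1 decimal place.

log K = 40.5

The Ag⁺/Ag couple is reduced (cathode); E°cell = +0.81 − (−0.39) = +1.20 V with n = 2.
At equilibrium E = 0, so log K = nE°cell / 0.0592 = (2)(+1.20) / 0.0592 = 40.5.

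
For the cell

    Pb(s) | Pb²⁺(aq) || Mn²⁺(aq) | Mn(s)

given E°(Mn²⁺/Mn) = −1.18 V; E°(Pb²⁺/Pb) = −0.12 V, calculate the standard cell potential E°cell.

By convention the left-hand electrode in cell notation is the anode (oxidation) and the right-hand electrode is the cathode (reduction).
E°cell = E°(right) − E°(left) = −1.18 − (−0.12) = −1.06 V.
The negative sign shows that, as written, the cell would require an external voltage to drive the reaction.

−1.06 V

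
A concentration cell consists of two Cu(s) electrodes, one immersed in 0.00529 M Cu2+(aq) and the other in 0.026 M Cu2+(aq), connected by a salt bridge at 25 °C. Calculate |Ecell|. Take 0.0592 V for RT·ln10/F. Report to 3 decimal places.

For a concentration cell E°cell = 0, since both electrodes use the same couple.
The compartment with the higher Cu2+(aq) concentration (0.026 M) acts as the cathode; ions are reduced there and produced at the dilute (0.00529 M) anode.
With n = 2, Ecell = −(0.0592/2)·log([dilute]/[conc]) = −(0.0592/2)·log(0.00529/0.026) = +0.020 V.

0.020 V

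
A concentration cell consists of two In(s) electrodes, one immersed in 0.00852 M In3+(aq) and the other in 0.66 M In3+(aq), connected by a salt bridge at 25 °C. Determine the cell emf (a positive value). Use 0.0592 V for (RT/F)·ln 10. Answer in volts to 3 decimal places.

For a concentration cell E°cell = 0, since both electrodes use the same couple.
The compartment with the higher In3+(aq) concentration (0.66 M) acts as the cathode; ions are reduced there and produced at the dilute (0.00852 M) anode.
With n = 3, Ecell = −(0.0592/3)·log([dilute]/[conc]) = −(0.0592/3)·log(0.00852/0.66) = +0.037 V.

0.037 V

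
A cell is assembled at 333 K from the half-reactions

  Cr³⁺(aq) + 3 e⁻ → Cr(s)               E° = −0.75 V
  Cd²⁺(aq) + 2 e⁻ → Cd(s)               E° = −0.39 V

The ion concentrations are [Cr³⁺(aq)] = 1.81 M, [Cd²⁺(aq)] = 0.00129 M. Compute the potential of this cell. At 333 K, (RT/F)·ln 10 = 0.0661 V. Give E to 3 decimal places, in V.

+0.259 V

Since E°(Cd²⁺/Cd) > E°(Cr³⁺/Cr), Cd²⁺/Cd serves as the cathode.
E°cell = E°cat − E°an = −0.39 − (−0.75) = +0.36 V; n = 6.
The balanced reaction is 3 Cd²⁺(aq) + 2 Cr(s) → 3 Cd(s) + 2 Cr³⁺(aq), so Q = [Cr³⁺(aq)]^2 / [Cd²⁺(aq)]^3 = 1.53×10^9 and log Q = 9.184.
By the Nernst equation, E = +0.36 − (0.0661/6)·(9.184) = +0.259 V.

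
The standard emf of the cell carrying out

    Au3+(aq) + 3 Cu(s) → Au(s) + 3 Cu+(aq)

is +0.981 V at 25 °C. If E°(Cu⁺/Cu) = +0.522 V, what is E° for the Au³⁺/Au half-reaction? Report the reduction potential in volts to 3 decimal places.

+1.503 V

In the reaction as written the Au³⁺/Au couple is reduced (cathode) and Cu⁺/Cu is oxidized (anode), so E°cell = E°(Au³⁺/Au) − E°(Cu⁺/Cu).
E°(Au³⁺/Au) = E°cell + E°(anode) = +0.981 + (+0.522) = +1.503 V.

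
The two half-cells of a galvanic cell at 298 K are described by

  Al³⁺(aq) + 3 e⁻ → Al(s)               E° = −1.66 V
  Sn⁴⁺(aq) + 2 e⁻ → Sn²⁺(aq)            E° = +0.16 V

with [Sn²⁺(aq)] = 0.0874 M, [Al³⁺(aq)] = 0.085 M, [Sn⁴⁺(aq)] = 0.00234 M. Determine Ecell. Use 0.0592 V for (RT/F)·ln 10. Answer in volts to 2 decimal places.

Sn⁴⁺/Sn²⁺ is reduced (cathode, E° = +0.16 V) and Al³⁺/Al is oxidized (anode).
The standard potential is +0.16 − (−1.66) = +1.82 V and the balanced reaction transfers n = 6 electrons.
The balanced reaction is 3 Sn⁴⁺(aq) + 2 Al(s) → 3 Sn²⁺(aq) + 2 Al³⁺(aq), so Q = ([Sn²⁺(aq)]^3·[Al³⁺(aq)]^2) / [Sn⁴⁺(aq)]^3 = 376 and log Q = 2.576.
By the Nernst equation, E = +1.82 − (0.0592/6)·(2.576) = +1.79 V.

+1.79 V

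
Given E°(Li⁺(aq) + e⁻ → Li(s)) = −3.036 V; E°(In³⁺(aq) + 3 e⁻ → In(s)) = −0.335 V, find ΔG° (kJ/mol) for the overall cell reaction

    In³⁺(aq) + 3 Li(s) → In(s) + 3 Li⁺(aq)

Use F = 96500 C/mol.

In the reaction as written In³⁺(aq) is reduced, so the In³⁺/In couple is the cathode and Li⁺/Li is the anode.
E°cell = −0.335 − (−3.036) = +2.701 V; balancing electrons gives n = 3.
ΔG° = −nFE°cell = −(3)(96500)(+2.701) J/mol = −782 kJ/mol.

−782 kJ/mol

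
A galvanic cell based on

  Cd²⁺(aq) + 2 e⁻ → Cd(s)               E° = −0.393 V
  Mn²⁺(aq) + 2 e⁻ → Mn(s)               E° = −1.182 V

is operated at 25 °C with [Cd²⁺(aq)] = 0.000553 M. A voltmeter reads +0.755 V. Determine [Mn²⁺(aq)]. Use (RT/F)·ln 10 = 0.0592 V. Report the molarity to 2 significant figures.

The Cd²⁺/Cd couple has the larger reduction potential, so it is the cathode: E°cell = −0.393 − (−1.182) = +0.789 V and n = 2.
Rearranging E = E° − (0.0592/n)·log Q gives log Q = 2(+0.789 − (+0.755))/0.0592 = 1.149.
For Cd²⁺(aq) + Mn(s) → Cd(s) + Mn²⁺(aq), the reaction quotient is Q = [Mn²⁺(aq)] / [Cd²⁺(aq)].
Substituting the known concentrations and solving, log [Mn²⁺(aq)] = −2.108 and [Mn²⁺(aq)] = 0.0078 M.

0.0078 M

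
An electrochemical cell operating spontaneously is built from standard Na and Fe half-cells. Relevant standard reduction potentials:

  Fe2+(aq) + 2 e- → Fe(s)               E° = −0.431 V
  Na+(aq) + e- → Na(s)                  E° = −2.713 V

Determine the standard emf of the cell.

+2.282 V

Of the two couples in this cell, the one with the more positive reduction potential is reduced at the cathode: here that is Fe²⁺/Fe (−0.431 V); Na⁺/Na (−2.713 V) is the anode.
E°cell = E°(cathode) − E°(anode) = −0.431 − (−2.713) = +2.282 V.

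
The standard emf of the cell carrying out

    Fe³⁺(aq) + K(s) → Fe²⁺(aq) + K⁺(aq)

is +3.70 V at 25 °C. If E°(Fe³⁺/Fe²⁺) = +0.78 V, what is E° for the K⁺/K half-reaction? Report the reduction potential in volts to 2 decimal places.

−2.92 V

In the reaction as written the Fe³⁺/Fe²⁺ couple is reduced (cathode) and K⁺/K is oxidized (anode), so E°cell = E°(Fe³⁺/Fe²⁺) − E°(K⁺/K).
E°(K⁺/K) = E°(cathode) − E°cell = +0.78 − (+3.70) = −2.92 V.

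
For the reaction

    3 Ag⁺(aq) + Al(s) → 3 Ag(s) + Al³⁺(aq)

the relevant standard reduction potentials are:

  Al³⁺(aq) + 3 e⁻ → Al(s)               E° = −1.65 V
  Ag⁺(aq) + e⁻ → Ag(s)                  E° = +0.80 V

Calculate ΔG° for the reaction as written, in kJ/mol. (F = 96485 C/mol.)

In the reaction as written Ag⁺(aq) is reduced, so the Ag⁺/Ag couple is the cathode and Al³⁺/Al is the anode.
E°cell = +0.80 − (−1.65) = +2.45 V; balancing electrons gives n = 3.
ΔG° = −nFE°cell = −(3)(96485)(+2.45) J/mol = −709 kJ/mol.

−709 kJ/mol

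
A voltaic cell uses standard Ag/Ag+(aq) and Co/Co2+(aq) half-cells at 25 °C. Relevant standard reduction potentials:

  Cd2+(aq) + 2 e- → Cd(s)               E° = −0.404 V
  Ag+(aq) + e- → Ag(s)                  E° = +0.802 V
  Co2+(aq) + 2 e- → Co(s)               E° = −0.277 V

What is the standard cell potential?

+1.079 V

The Ag⁺/Ag couple has the higher E°, so Ag ion is reduced (cathode) and Co is oxidized (anode).
E°cell = E°(cathode) − E°(anode) = +0.802 − (−0.277) = +1.079 V.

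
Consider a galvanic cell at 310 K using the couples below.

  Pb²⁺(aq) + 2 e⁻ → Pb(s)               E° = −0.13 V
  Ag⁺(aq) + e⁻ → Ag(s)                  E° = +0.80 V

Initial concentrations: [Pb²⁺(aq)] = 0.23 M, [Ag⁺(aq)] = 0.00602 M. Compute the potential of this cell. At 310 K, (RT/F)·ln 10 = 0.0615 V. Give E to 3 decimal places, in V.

Ag⁺/Ag is reduced (cathode, E° = +0.80 V) and Pb²⁺/Pb is oxidized (anode).
E°cell = +0.80 − (−0.13) = +0.93 V, with n = 2 electrons transferred.
For the overall reaction 2 Ag⁺(aq) + Pb(s) → 2 Ag(s) + Pb²⁺(aq), Q = [Pb²⁺(aq)] / [Ag⁺(aq)]^2 = 6.35×10^3, giving log Q = 3.803.
Applying E = E° − (RT ln10/nF)·log Q gives +0.93 − (0.0615/2)(3.803) = +0.813 V.

+0.813 V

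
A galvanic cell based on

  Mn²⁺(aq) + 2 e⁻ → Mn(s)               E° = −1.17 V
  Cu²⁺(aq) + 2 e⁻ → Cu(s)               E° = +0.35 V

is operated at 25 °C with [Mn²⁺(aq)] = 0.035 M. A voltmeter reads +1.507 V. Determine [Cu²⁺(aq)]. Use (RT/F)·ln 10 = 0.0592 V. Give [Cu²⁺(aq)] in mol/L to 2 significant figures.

The Cu²⁺/Cu couple has the larger reduction potential, so it is the cathode: E°cell = +0.35 − (−1.17) = +1.52 V and n = 2.
Since E = E° − (0.0592/n)·log Q, log Q = n(E° − E)/0.0592 = 0.439.
The balanced reaction is Cu²⁺(aq) + Mn(s) → Cu(s) + Mn²⁺(aq), so Q = [Mn²⁺(aq)] / [Cu²⁺(aq)].
Isolating [Cu²⁺(aq)] in Q = 10^{0.439} yields log [Cu²⁺(aq)] = −1.895, i.e. 0.013 M.

0.013 M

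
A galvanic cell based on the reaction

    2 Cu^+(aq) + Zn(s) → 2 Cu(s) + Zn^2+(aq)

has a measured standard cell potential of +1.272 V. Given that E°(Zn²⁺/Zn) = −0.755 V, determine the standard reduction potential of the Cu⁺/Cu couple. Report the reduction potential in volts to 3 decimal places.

+0.517 V

In the reaction as written the Cu⁺/Cu couple is reduced (cathode) and Zn²⁺/Zn is oxidized (anode), so E°cell = E°(Cu⁺/Cu) − E°(Zn²⁺/Zn).
E°(Cu⁺/Cu) = E°cell + E°(anode) = +1.272 + (−0.755) = +0.517 V.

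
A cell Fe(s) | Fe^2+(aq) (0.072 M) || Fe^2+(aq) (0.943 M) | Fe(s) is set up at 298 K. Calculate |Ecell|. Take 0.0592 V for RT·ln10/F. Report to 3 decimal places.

0.033 V

For a concentration cell E°cell = 0, since both electrodes use the same couple.
The compartment with the higher Fe^2+(aq) concentration (0.943 M) acts as the cathode; ions are reduced there and produced at the dilute (0.072 M) anode.
With n = 2, Ecell = −(0.0592/2)·log([dilute]/[conc]) = −(0.0592/2)·log(0.072/0.943) = +0.033 V.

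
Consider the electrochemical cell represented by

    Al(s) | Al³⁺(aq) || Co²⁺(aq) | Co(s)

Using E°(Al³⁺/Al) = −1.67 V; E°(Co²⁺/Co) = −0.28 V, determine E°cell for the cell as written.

By convention the left-hand electrode in cell notation is the anode (oxidation) and the right-hand electrode is the cathode (reduction).
E°cell = E°(right) − E°(left) = −0.28 − (−1.67) = +1.39 V.

+1.39 V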